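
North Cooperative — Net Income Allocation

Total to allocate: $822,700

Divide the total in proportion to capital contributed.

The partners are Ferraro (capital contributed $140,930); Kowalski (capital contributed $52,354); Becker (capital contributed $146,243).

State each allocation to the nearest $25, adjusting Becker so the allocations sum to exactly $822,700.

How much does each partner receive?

Capital contributed total: 339,527.
Proportional shares: Ferraro 140,930/339,527 × $822,700 = 341,484.21; Kowalski 52,354/339,527 × $822,700 = 126,857.76; Becker 146,243/339,527 × $822,700 = 354,358.02.
At nearest $25: Ferraro $341,475; Kowalski $126,850; Becker $354,350. Sum = $822,675.
Difference $822,700 − $822,675 = +$25 applied to Becker: Becker becomes $354,375.

Ferraro: $341,475; Kowalski: $126,850; Becker: $354,375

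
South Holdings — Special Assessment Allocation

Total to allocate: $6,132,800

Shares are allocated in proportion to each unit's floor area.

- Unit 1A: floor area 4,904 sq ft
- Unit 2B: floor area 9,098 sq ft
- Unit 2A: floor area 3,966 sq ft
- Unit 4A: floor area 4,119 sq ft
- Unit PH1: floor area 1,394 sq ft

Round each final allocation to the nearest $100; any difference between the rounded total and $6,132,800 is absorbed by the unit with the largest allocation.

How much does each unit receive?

Unit 1A: $1,280,800 | Unit 2B: $2,376,300 | Unit 2A: $1,035,800 | Unit 4A: $1,075,800 | Unit PH1: $364,100

Combined floor area = 23,481.
Raw shares: Unit 1A 4,904/23,481 × $6,132,800 = 1,280,833.49; Unit 2B 9,098/23,481 × $6,132,800 = 2,376,228.20; Unit 2A 3,966/23,481 × $6,132,800 = 1,035,845.36; Unit 4A 4,119/23,481 × $6,132,800 = 1,075,806.11; Unit PH1 1,394/23,481 × $6,132,800 = 364,086.84.
After rounding ($100): Unit 1A $1,280,800; Unit 2B $2,376,200; Unit 2A $1,035,800; Unit 4A $1,075,800; Unit PH1 $364,100. Sum = $6,132,700.
Difference $6,132,800 − $6,132,700 = +$100 applied to largest allocation (Unit 2B): Unit 2B becomes $2,376,300.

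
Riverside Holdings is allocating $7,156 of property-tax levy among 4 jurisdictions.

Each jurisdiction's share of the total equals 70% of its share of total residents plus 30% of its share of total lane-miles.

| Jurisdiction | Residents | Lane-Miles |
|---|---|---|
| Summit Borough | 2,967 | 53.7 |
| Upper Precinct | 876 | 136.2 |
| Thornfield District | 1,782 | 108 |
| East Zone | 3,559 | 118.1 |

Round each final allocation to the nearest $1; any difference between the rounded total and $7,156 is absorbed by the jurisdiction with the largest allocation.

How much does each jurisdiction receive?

Totals — residents 9,184, lane-miles 416.
Combined weights (70% residents + 30% lane-miles): Summit Borough 0.2649; Upper Precinct 0.1650; Thornfield District 0.2137; East Zone 0.3564.
Proportional shares: Summit Borough 1,895.40; Upper Precinct 1,180.66; Thornfield District 1,529.29; East Zone 2,550.64.
Rounded to nearest $1: Summit Borough $1,895; Upper Precinct $1,181; Thornfield District $1,529; East Zone $2,551. Sum = $7,156.
Rounded total matches; no reconciliation needed.

Summit Borough: $1,895; Upper Precinct: $1,181; Thornfield District: $1,529; East Zone: $2,551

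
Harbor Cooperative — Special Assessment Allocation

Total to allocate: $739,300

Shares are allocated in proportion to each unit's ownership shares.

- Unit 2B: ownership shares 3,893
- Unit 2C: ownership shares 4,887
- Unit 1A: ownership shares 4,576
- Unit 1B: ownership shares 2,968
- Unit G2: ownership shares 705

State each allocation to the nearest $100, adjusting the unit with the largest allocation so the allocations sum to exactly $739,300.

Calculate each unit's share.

Sum of ownership shares: 17,029.
Unrounded shares: Unit 2B 3,893/17,029 × $739,300 = 169,011.39; Unit 2C 4,887/17,029 × $739,300 = 212,165.08; Unit 1A 4,576/17,029 × $739,300 = 198,663.27; Unit 1B 2,968/17,029 × $739,300 = 128,853.27; Unit G2 705/17,029 × $739,300 = 30,606.99.
At nearest $100: Unit 2B $169,000; Unit 2C $212,200; Unit 1A $198,700; Unit 1B $128,900; Unit G2 $30,600. Sum = $739,400.
Difference $739,300 − $739,400 = −$100 applied to largest allocation (Unit 2C): Unit 2C becomes $212,100.

Unit 2B: $169,000 · Unit 2C: $212,100 · Unit 1A: $198,700 · Unit 1B: $128,900 · Unit G2: $30,600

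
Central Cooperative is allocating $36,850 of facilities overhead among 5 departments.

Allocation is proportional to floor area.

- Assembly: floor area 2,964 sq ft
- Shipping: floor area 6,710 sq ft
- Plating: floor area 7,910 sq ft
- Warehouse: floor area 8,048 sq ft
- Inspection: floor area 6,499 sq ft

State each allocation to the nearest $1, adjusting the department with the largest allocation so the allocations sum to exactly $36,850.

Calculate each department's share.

Total floor area = 32,131.
Unrounded shares: Assembly 2,964/32,131 × $36,850 = 3,399.32; Shipping 6,710/32,131 × $36,850 = 7,695.48; Plating 7,910/32,131 × $36,850 = 9,071.72; Warehouse 8,048/32,131 × $36,850 = 9,229.99; Inspection 6,499/32,131 × $36,850 = 7,453.49.
At nearest $1: Assembly $3,399; Shipping $7,695; Plating $9,072; Warehouse $9,230; Inspection $7,453. Sum = $36,849.
Difference $36,850 − $36,849 = +$1 applied to largest allocation (Warehouse): Warehouse becomes $9,231.

Assembly: $3,399; Shipping: $7,695; Plating: $9,072; Warehouse: $9,231; Inspection: $7,453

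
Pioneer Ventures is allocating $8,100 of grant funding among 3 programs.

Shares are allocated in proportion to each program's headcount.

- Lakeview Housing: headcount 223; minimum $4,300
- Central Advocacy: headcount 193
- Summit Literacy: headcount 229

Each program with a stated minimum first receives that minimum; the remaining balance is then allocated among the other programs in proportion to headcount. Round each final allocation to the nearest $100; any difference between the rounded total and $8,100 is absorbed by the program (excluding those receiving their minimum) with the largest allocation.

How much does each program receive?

Minimums first: Lakeview Housing $4,300. Residual $3,800.
Residual split over remaining headcount 422: Central Advocacy 1,737.91 → $1,700; Summit Literacy 2,062.09 → $2,100.

Lakeview Housing: $4,300; Central Advocacy: $1,700; Summit Literacy: $2,100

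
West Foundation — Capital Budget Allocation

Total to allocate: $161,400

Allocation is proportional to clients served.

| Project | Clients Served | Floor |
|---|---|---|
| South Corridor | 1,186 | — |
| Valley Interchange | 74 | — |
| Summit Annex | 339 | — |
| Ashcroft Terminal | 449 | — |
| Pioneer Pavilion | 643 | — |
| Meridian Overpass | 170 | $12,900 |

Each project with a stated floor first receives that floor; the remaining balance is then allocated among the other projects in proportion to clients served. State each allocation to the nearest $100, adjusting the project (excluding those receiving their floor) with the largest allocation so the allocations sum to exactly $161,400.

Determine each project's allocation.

South Corridor: $65,400 | Valley Interchange: $4,100 | Summit Annex: $18,700 | Ashcroft Terminal: $24,800 | Pioneer Pavilion: $35,500 | Meridian Overpass: $12,900

Guaranteed amounts: Meridian Overpass $12,900. Balance $148,500.
Balance split over remaining clients served 2,691: South Corridor 65,448.16 → $65,400; Valley Interchange 4,083.61 → $4,100; Summit Annex 18,707.36 → $18,700; Ashcroft Terminal 24,777.59 → $24,800; Pioneer Pavilion 35,483.28 → $35,500.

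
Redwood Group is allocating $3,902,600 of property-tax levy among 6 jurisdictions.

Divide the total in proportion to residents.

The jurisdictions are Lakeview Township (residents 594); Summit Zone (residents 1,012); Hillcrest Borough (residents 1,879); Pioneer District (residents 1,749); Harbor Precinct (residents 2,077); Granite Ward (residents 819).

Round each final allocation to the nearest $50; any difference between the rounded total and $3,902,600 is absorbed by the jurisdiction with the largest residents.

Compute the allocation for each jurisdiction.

Sum of residents: 594 + 1,012 + 1,879 + 1,749 + 2,077 + 819 = 8,130.
Raw shares: Lakeview Township 285,134.61; Summit Zone 485,784.90; Hillcrest Borough 901,966.22; Pioneer District 839,563.03; Harbor Precinct 997,011.09; Granite Ward 393,140.15.
After rounding ($50): Lakeview Township $285,150; Summit Zone $485,800; Hillcrest Borough $901,950; Pioneer District $839,550; Harbor Precinct $997,000; Granite Ward $393,150. Sum = $3,902,600.
No rounding difference to absorb.

Lakeview Township: $285,150 | Summit Zone: $485,800 | Hillcrest Borough: $901,950 | Pioneer District: $839,550 | Harbor Precinct: $997,000 | Granite Ward: $393,150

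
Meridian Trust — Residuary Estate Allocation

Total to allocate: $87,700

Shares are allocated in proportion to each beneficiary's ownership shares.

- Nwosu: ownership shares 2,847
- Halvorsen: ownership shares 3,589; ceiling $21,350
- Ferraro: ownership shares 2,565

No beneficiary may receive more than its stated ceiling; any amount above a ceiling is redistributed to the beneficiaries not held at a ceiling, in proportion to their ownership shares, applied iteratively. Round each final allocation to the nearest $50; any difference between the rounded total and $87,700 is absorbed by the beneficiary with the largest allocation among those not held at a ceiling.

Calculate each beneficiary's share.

Nwosu: $34,900 · Halvorsen: $21,350 · Ferraro: $31,450

Ownership shares total: 9,001.
Proportional shares (ignoring caps): Nwosu 27,739.35; Halvorsen 34,968.93; Ferraro 24,991.72.
Cap binds for Halvorsen ($21,350); balance $66,350 reallocated over remaining ownership shares 5,412.
Shares after redistribution: Nwosu 34,903.63 → $34,900; Ferraro 31,446.37 → $31,450.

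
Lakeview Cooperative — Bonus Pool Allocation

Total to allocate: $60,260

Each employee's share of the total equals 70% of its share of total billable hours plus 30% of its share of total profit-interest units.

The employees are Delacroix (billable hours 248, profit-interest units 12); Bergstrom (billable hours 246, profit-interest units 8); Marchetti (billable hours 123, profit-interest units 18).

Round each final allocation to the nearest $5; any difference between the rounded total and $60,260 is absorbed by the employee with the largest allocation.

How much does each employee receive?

Totals — billable hours 617, profit-interest units 38.
Blended shares (70% billable hours + 30% profit-interest units): Delacroix 0.3761; Bergstrom 0.3423; Marchetti 0.2817.
Proportional shares: Delacroix 22,663.68; Bergstrom 20,624.00; Marchetti 16,972.32.
Rounded to nearest $5: Delacroix $22,665; Bergstrom $20,625; Marchetti $16,970. Sum = $60,260.
Rounded total matches; no reconciliation needed.

Delacroix: $22,665 · Bergstrom: $20,625 · Marchetti: $16,970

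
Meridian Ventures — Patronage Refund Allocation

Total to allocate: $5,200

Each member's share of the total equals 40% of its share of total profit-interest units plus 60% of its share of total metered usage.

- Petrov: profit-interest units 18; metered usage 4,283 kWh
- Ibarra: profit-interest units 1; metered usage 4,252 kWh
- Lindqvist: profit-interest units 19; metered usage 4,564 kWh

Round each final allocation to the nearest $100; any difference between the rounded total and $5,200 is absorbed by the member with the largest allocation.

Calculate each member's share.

Totals — profit-interest units 38, metered usage 13,099.
Composite weights (40% profit-interest units + 60% metered usage): Petrov 0.3857; Ibarra 0.2053; Lindqvist 0.4091.
Unrounded shares: Petrov 2,005.41; Ibarra 1,067.50; Lindqvist 2,127.08.
At nearest $100: Petrov $2,000; Ibarra $1,100; Lindqvist $2,100. Sum = $5,200.
Sum already equals the total — no adjustment.

Petrov: $2,000 · Ibarra: $1,100 · Lindqvist: $2,100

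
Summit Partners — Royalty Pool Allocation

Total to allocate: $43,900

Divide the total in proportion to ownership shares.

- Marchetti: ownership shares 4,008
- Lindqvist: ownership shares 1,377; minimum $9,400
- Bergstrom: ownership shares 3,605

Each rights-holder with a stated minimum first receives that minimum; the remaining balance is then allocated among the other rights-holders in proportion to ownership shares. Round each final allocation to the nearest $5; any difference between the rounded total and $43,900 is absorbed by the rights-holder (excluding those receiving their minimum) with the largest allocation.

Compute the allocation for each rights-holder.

Marchetti: $18,165 | Lindqvist: $9,400 | Bergstrom: $16,335

Minimums first: Lindqvist $9,400. Balance $34,500.
Balance split over remaining ownership shares 7,613: Marchetti 18,163.14 → $18,165; Bergstrom 16,336.86 → $16,335.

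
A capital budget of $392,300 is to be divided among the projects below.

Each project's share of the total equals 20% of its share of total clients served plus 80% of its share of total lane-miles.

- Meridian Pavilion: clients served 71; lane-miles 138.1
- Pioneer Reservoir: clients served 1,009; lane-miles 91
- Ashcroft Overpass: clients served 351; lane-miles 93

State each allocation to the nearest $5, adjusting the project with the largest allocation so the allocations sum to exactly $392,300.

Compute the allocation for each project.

Totals — clients served 1,431, lane-miles 322.1.
Blended shares (20% clients served + 80% lane-miles): Meridian Pavilion 0.3529; Pioneer Reservoir 0.3670; Ashcroft Overpass 0.2800.
Unrounded shares: Meridian Pavilion 138,451.38; Pioneer Reservoir 143,988.63; Ashcroft Overpass 109,859.99.
At nearest $5: Meridian Pavilion $138,450; Pioneer Reservoir $143,990; Ashcroft Overpass $109,860. Sum = $392,300.
Sum already equals the total — no adjustment.

Meridian Pavilion: $138,450 · Pioneer Reservoir: $143,990 · Ashcroft Overpass: $109,860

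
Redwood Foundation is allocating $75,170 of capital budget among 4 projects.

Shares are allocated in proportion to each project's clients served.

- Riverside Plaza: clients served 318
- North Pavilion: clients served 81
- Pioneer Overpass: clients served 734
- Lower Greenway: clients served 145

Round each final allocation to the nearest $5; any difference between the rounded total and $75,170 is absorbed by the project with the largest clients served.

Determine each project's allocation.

Combined clients served = 1,278.
Proportional shares: Riverside Plaza 318/1,278 × $75,170 = 18,704.27; North Pavilion 81/1,278 × $75,170 = 4,764.30; Pioneer Overpass 734/1,278 × $75,170 = 43,172.75; Lower Greenway 145/1,278 × $75,170 = 8,528.68.
Rounded to nearest $5: Riverside Plaza $18,705; North Pavilion $4,765; Pioneer Overpass $43,175; Lower Greenway $8,530. Sum = $75,175.
Difference $75,170 − $75,175 = −$5 applied to largest clients served (Pioneer Overpass): Pioneer Overpass becomes $43,170.

Riverside Plaza: $18,705; North Pavilion: $4,765; Pioneer Overpass: $43,170; Lower Greenway: $8,530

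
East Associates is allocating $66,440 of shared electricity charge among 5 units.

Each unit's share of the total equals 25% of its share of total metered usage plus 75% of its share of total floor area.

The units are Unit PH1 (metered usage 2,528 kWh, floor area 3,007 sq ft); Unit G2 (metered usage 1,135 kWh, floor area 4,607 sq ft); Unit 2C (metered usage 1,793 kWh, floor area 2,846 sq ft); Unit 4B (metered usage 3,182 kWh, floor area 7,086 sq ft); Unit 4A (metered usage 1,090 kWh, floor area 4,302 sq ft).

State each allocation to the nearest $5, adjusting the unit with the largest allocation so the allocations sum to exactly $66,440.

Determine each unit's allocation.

Unit PH1: $11,175; Unit G2: $12,445; Unit 2C: $9,550; Unit 4B: $21,595; Unit 4A: $11,675

Totals — metered usage 9,728, floor area 21,848.
Blended shares (25% metered usage + 75% floor area): Unit PH1 0.1682; Unit G2 0.1873; Unit 2C 0.1438; Unit 4B 0.3250; Unit 4A 0.1757.
Pro-rata amounts: Unit PH1 11,174.65; Unit G2 12,445.40; Unit 2C 9,552.48; Unit 4B 21,594.53; Unit 4A 11,672.93.
At nearest $5: Unit PH1 $11,175; Unit G2 $12,445; Unit 2C $9,550; Unit 4B $21,595; Unit 4A $11,675. Sum = $66,440.
Rounded total matches; no reconciliation needed.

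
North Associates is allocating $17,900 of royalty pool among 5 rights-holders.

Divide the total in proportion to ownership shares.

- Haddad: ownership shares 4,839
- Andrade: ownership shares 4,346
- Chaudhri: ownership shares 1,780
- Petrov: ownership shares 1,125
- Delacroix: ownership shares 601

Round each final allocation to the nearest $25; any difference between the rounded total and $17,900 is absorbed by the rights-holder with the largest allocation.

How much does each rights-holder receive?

Total ownership shares = 12,691.
Unrounded shares: Haddad 4,839/12,691 × $17,900 = 6,825.16; Andrade 4,346/12,691 × $17,900 = 6,129.81; Chaudhri 1,780/12,691 × $17,900 = 2,510.60; Petrov 1,125/12,691 × $17,900 = 1,586.75; Delacroix 601/12,691 × $17,900 = 847.68.
At nearest $25: Haddad $6,825; Andrade $6,125; Chaudhri $2,500; Petrov $1,575; Delacroix $850. Sum = $17,875.
Difference $17,900 − $17,875 = +$25 applied to largest allocation (Haddad): Haddad becomes $6,850.

Haddad: $6,850; Andrade: $6,125; Chaudhri: $2,500; Petrov: $1,575; Delacroix: $850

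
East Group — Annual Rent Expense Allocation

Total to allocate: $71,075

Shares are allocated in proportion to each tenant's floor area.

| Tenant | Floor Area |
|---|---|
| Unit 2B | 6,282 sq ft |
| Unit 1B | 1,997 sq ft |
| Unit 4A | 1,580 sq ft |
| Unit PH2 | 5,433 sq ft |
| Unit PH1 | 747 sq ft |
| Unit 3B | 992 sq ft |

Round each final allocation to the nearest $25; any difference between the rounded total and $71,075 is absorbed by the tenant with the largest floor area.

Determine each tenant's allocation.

Combined floor area = 6,282 + 1,997 + 1,580 + 5,433 + 747 + 992 = 17,031.
Raw shares: Unit 2B 26,216.50; Unit 1B 8,334.02; Unit 4A 6,593.77; Unit PH2 22,673.39; Unit PH1 3,117.43; Unit 3B 4,139.89.
After rounding ($25): Unit 2B $26,225; Unit 1B $8,325; Unit 4A $6,600; Unit PH2 $22,675; Unit PH1 $3,125; Unit 3B $4,150. Sum = $71,100.
Difference $71,075 − $71,100 = −$25 applied to largest floor area (Unit 2B): Unit 2B becomes $26,200.

Unit 2B: $26,200; Unit 1B: $8,325; Unit 4A: $6,600; Unit PH2: $22,675; Unit PH1: $3,125; Unit 3B: $4,150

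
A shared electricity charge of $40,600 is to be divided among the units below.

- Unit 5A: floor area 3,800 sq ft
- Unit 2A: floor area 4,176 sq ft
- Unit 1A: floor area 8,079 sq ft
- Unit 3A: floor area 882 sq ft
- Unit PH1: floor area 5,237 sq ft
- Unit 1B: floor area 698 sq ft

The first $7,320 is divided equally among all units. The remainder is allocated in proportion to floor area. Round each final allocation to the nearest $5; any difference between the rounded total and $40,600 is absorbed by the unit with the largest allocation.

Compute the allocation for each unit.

Unit 5A: $6,750 | Unit 2A: $7,295 | Unit 1A: $12,975 | Unit 3A: $2,505 | Unit PH1: $8,840 | Unit 1B: $2,235

Equal tier: $7,320 ÷ 6 = $1,220 apiece.
Remainder $33,280 by floor area (total 22,872): Unit 5A 5,529.21 → $5,530; Unit 2A 6,076.31 → $6,075; Unit 1A 11,755.38 → $11,755; Unit 3A 1,283.36 → $1,285; Unit PH1 7,620.12 → $7,620; Unit 1B 1,015.63 → $1,015.
Totals: Unit 5A $1,220 + $5,530 = $6,750; Unit 2A $1,220 + $6,075 = $7,295; Unit 1A $1,220 + $11,755 = $12,975; Unit 3A $1,220 + $1,285 = $2,505; Unit PH1 $1,220 + $7,620 = $8,840; Unit 1B $1,220 + $1,015 = $2,235.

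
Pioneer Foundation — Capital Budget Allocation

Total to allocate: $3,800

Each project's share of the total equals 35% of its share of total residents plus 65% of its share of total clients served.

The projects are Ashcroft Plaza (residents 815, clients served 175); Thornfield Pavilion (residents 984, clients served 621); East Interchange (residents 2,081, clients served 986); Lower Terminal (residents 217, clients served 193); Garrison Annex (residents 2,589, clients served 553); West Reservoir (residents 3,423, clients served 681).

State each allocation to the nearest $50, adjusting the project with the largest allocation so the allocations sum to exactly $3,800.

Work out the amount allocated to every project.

Totals — residents 10,109, clients served 3,209.
Composite weights (35% residents + 65% clients served): Ashcroft Plaza 0.0637; Thornfield Pavilion 0.1599; East Interchange 0.2718; Lower Terminal 0.0466; Garrison Annex 0.2017; West Reservoir 0.2565.
Proportional shares: Ashcroft Plaza 241.93; Thornfield Pavilion 607.45; East Interchange 1,032.72; Lower Terminal 177.10; Garrison Annex 766.27; West Reservoir 974.52.
At nearest $50: Ashcroft Plaza $250; Thornfield Pavilion $600; East Interchange $1,050; Lower Terminal $200; Garrison Annex $750; West Reservoir $950. Sum = $3,800.
No rounding difference to absorb.

Ashcroft Plaza: $250 | Thornfield Pavilion: $600 | East Interchange: $1,050 | Lower Terminal: $200 | Garrison Annex: $750 | West Reservoir: $950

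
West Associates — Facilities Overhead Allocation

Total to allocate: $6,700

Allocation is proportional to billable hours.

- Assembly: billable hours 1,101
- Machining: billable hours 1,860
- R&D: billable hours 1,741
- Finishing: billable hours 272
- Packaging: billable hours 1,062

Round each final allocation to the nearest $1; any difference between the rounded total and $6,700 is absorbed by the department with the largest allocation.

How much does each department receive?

Assembly: $1,222 · Machining: $2,064 · R&D: $1,933 · Finishing: $302 · Packaging: $1,179

Sum of billable hours: 6,036.
Pro-rata amounts: Assembly 1,101/6,036 × $6,700 = 1,222.12; Machining 1,860/6,036 × $6,700 = 2,064.61; R&D 1,741/6,036 × $6,700 = 1,932.52; Finishing 272/6,036 × $6,700 = 301.92; Packaging 1,062/6,036 × $6,700 = 1,178.83.
Rounded to nearest $1: Assembly $1,222; Machining $2,065; R&D $1,933; Finishing $302; Packaging $1,179. Sum = $6,701.
Difference $6,700 − $6,701 = −$1 applied to largest allocation (Machining): Machining becomes $2,064.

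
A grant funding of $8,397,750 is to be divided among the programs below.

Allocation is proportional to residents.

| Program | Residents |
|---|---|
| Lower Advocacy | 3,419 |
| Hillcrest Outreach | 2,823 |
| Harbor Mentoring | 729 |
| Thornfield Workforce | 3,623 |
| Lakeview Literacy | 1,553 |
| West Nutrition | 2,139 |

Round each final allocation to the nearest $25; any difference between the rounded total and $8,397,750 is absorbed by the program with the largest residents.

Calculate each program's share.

Total residents = 3,419 + 2,823 + 729 + 3,623 + 1,553 + 2,139 = 14,286.
Unrounded shares: Lower Advocacy 2,009,793.31; Hillcrest Outreach 1,659,446.19; Harbor Mentoring 428,528.61; Thornfield Workforce 2,129,710.78; Lakeview Literacy 912,901.14; West Nutrition 1,257,369.96.
After rounding ($25): Lower Advocacy $2,009,800; Hillcrest Outreach $1,659,450; Harbor Mentoring $428,525; Thornfield Workforce $2,129,700; Lakeview Literacy $912,900; West Nutrition $1,257,375. Sum = $8,397,750.
Rounded total matches; no reconciliation needed.

Lower Advocacy: $2,009,800 | Hillcrest Outreach: $1,659,450 | Harbor Mentoring: $428,525 | Thornfield Workforce: $2,129,700 | Lakeview Literacy: $912,900 | West Nutrition: $1,257,375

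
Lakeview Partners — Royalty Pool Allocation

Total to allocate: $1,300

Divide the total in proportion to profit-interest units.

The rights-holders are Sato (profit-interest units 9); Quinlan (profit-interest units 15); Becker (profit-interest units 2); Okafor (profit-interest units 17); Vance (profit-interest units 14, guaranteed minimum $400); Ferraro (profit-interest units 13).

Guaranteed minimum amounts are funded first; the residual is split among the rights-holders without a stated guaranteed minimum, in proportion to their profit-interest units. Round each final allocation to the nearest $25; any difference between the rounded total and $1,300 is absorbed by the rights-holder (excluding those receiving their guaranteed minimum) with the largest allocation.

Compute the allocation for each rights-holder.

Sato: $150; Quinlan: $250; Becker: $25; Okafor: $275; Vance: $400; Ferraro: $200

Minimums first: Vance $400. Residual $900.
Residual split over remaining profit-interest units 56: Sato 144.64 → $150; Quinlan 241.07 → $250; Becker 32.14 → $25; Okafor 273.21 → $275; Ferraro 208.93 → $200.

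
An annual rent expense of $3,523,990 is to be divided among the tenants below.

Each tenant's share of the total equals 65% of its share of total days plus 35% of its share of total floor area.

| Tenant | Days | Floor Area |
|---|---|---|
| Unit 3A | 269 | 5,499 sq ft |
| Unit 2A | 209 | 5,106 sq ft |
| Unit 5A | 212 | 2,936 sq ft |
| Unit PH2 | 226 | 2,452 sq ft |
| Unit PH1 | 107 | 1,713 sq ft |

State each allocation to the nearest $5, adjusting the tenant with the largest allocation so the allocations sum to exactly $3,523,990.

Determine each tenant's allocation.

Unit 3A: $985,375 | Unit 2A: $823,655 | Unit 5A: $679,210 | Unit PH2: $676,840 | Unit PH1: $358,910

Totals — days 1,023, floor area 17,706.
Composite weights (65% days + 35% floor area): Unit 3A 0.2796; Unit 2A 0.2337; Unit 5A 0.1927; Unit PH2 0.1921; Unit PH1 0.1018.
Raw shares: Unit 3A 985,375.64; Unit 2A 823,653.68; Unit 5A 679,209.18; Unit PH2 676,841.16; Unit PH1 358,910.34.
Rounded to nearest $5: Unit 3A $985,375; Unit 2A $823,655; Unit 5A $679,210; Unit PH2 $676,840; Unit PH1 $358,910. Sum = $3,523,990.
Rounded total matches; no reconciliation needed.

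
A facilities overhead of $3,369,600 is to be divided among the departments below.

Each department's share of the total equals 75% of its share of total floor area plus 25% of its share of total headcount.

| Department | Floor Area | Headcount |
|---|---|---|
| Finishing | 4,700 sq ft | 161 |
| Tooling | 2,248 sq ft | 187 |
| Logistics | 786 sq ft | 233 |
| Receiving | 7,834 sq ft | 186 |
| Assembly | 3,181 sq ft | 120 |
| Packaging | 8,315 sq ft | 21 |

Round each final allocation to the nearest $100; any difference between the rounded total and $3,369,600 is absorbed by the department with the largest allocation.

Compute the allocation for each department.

Floor area total 27,064; headcount total 908.
Composite weights (75% floor area + 25% headcount): Finishing 0.1746; Tooling 0.1138; Logistics 0.0859; Receiving 0.2683; Assembly 0.1212; Packaging 0.2362.
Unrounded shares: Finishing 588,247.97; Tooling 383,405.09; Logistics 289,562.15; Receiving 904,090.52; Assembly 408,367.91; Packaging 795,926.36.
After rounding ($100): Finishing $588,200; Tooling $383,400; Logistics $289,600; Receiving $904,100; Assembly $408,400; Packaging $795,900. Sum = $3,369,600.
Sum already equals the total — no adjustment.

Finishing: $588,200 · Tooling: $383,400 · Logistics: $289,600 · Receiving: $904,100 · Assembly: $408,400 · Packaging: $795,900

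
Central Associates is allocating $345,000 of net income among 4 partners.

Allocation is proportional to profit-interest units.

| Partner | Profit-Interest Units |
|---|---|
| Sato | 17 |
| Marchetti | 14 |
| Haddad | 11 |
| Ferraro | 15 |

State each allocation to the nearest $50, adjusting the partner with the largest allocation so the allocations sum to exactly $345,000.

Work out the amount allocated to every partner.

Total profit-interest units = 57.
Pro-rata amounts: Sato 17/57 × $345,000 = 102,894.74; Marchetti 14/57 × $345,000 = 84,736.84; Haddad 11/57 × $345,000 = 66,578.95; Ferraro 15/57 × $345,000 = 90,789.47.
At nearest $50: Sato $102,900; Marchetti $84,750; Haddad $66,600; Ferraro $90,800. Sum = $345,050.
Difference $345,000 − $345,050 = −$50 applied to largest allocation (Sato): Sato becomes $102,850.

Sato: $102,850 · Marchetti: $84,750 · Haddad: $66,600 · Ferraro: $90,800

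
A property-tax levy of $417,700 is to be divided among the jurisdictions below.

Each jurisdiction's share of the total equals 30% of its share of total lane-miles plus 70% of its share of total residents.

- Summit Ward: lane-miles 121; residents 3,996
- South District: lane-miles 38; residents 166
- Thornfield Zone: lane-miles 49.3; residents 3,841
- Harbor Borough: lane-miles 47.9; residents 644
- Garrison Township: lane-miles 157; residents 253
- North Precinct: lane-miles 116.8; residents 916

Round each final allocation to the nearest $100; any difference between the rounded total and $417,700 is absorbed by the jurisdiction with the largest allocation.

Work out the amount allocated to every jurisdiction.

Lane-miles total 530; residents total 9,816.
Blended shares (30% lane-miles + 70% residents): Summit Ward 0.3535; South District 0.0333; Thornfield Zone 0.3018; Harbor Borough 0.0730; Garrison Township 0.1069; North Precinct 0.1314.
Raw shares: Summit Ward 147,637.69; South District 13,929.15; Thornfield Zone 126,068.38; Harbor Borough 30,508.07; Garrison Township 44,656.26; North Precinct 54,900.45.
After rounding ($100): Summit Ward $147,600; South District $13,900; Thornfield Zone $126,100; Harbor Borough $30,500; Garrison Township $44,700; North Precinct $54,900. Sum = $417,700.
Sum already equals the total — no adjustment.

Summit Ward: $147,600; South District: $13,900; Thornfield Zone: $126,100; Harbor Borough: $30,500; Garrison Township: $44,700; North Precinct: $54,900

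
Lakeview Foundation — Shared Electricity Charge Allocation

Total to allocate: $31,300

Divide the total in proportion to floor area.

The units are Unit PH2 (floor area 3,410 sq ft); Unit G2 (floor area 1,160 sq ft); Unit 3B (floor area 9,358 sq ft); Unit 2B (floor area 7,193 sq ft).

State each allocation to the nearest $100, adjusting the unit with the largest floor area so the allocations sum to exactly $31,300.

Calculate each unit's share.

Combined floor area = 3,410 + 1,160 + 9,358 + 7,193 = 21,121.
Pro-rata amounts: Unit PH2 5,053.41; Unit G2 1,719.05; Unit 3B 13,867.97; Unit 2B 10,659.58.
After rounding ($100): Unit PH2 $5,100; Unit G2 $1,700; Unit 3B $13,900; Unit 2B $10,700. Sum = $31,400.
Difference $31,300 − $31,400 = −$100 applied to largest floor area (Unit 3B): Unit 3B becomes $13,800.

Unit PH2: $5,100; Unit G2: $1,700; Unit 3B: $13,800; Unit 2B: $10,700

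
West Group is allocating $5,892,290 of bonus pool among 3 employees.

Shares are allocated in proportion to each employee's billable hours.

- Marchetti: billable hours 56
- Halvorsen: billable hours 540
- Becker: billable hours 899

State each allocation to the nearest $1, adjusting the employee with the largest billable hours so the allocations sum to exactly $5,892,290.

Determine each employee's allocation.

Billable hours total: 1,495.
Unrounded shares: Marchetti 56/1,495 × $5,892,290 = 220,714.54; Halvorsen 540/1,495 × $5,892,290 = 2,128,318.80; Becker 899/1,495 × $5,892,290 = 3,543,256.66.
Rounded to nearest $1: Marchetti $220,715; Halvorsen $2,128,319; Becker $3,543,257. Sum = $5,892,291.
Difference $5,892,290 − $5,892,291 = −$1 applied to largest billable hours (Becker): Becker becomes $3,543,256.

Marchetti: $220,715 | Halvorsen: $2,128,319 | Becker: $3,543,256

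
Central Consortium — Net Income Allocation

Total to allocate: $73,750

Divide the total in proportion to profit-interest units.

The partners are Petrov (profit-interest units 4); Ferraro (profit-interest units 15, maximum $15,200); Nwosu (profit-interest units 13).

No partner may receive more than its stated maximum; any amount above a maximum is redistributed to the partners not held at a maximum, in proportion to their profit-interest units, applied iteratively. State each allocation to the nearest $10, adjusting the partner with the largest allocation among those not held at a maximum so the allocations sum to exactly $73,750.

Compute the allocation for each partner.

Petrov: $13,780 | Ferraro: $15,200 | Nwosu: $44,770

Combined profit-interest units = 32.
Pro-rata shares before constraints: Petrov 9,218.75; Ferraro 34,570.31; Nwosu 29,960.94.
Capped: Ferraro ($15,200); remaining pool $58,550 reallocated over remaining profit-interest units 17.
Redistributed shares: Petrov 13,776.47 → $13,780; Nwosu 44,773.53 → $44,770.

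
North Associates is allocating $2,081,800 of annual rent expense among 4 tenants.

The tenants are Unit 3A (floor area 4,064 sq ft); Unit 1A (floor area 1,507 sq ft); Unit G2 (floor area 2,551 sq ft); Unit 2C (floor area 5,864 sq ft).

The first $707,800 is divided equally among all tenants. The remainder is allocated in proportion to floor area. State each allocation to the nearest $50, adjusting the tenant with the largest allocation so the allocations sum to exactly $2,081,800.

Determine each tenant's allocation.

Unit 3A: $576,200 · Unit 1A: $325,000 · Unit G2: $427,550 · Unit 2C: $753,050

$707,800 shared equally gives $176,950 per tenant.
Remainder $1,374,000 by floor area (total 13,986): Unit 3A 399,251.82 → $399,250; Unit 1A 148,049.34 → $148,050; Unit G2 250,613.04 → $250,600; Unit 2C 576,085.80 → $576,100.
Totals: Unit 3A $176,950 + $399,250 = $576,200; Unit 1A $176,950 + $148,050 = $325,000; Unit G2 $176,950 + $250,600 = $427,550; Unit 2C $176,950 + $576,100 = $753,050.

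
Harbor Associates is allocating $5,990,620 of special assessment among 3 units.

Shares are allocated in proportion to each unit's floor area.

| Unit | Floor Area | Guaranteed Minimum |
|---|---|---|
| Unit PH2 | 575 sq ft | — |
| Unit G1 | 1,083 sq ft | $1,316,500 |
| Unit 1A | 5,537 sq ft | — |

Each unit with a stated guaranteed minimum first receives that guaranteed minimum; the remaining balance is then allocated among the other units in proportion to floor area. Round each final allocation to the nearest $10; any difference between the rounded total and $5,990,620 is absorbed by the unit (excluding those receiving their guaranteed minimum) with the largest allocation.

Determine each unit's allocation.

Minimums first: Unit G1 $1,316,500. Residual $4,674,120.
Residual split over remaining floor area 6,112: Unit PH2 439,728.24 → $439,730; Unit 1A 4,234,391.76 → $4,234,390.

Unit PH2: $439,730 · Unit G1: $1,316,500 · Unit 1A: $4,234,390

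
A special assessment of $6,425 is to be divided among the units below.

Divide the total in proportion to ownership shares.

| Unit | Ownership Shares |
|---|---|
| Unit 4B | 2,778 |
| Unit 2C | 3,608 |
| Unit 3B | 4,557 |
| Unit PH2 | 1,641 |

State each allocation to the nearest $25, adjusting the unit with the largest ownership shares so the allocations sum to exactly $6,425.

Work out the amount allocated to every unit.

Sum of ownership shares: 12,584.
Raw shares: Unit 4B 2,778/12,584 × $6,425 = 1,418.36; Unit 2C 3,608/12,584 × $6,425 = 1,842.13; Unit 3B 4,557/12,584 × $6,425 = 2,326.66; Unit PH2 1,641/12,584 × $6,425 = 837.84.
Rounded to nearest $25: Unit 4B $1,425; Unit 2C $1,850; Unit 3B $2,325; Unit PH2 $850. Sum = $6,450.
Difference $6,425 − $6,450 = −$25 applied to largest ownership shares (Unit 3B): Unit 3B becomes $2,300.

Unit 4B: $1,425 · Unit 2C: $1,850 · Unit 3B: $2,300 · Unit PH2: $850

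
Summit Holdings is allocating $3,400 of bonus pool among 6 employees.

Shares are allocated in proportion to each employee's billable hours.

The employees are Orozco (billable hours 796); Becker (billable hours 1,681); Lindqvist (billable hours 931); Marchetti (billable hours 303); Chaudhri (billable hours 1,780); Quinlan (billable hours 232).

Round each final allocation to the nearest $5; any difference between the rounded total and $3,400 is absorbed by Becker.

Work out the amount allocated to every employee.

Billable hours total: 5,723.
Unrounded shares: Orozco 796/5,723 × $3,400 = 472.90; Becker 1,681/5,723 × $3,400 = 998.67; Lindqvist 931/5,723 × $3,400 = 553.10; Marchetti 303/5,723 × $3,400 = 180.01; Chaudhri 1,780/5,723 × $3,400 = 1,057.49; Quinlan 232/5,723 × $3,400 = 137.83.
After rounding ($5): Orozco $475; Becker $1,000; Lindqvist $555; Marchetti $180; Chaudhri $1,055; Quinlan $140. Sum = $3,405.
Difference $3,400 − $3,405 = −$5 applied to Becker: Becker becomes $995.

Orozco: $475; Becker: $995; Lindqvist: $555; Marchetti: $180; Chaudhri: $1,055; Quinlan: $140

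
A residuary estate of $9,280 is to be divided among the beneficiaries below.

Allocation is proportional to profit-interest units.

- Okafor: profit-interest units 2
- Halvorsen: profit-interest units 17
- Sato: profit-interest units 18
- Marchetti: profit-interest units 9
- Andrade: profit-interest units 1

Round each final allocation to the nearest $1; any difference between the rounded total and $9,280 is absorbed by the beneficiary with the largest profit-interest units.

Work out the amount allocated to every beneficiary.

Okafor: $395 | Halvorsen: $3,357 | Sato: $3,554 | Marchetti: $1,777 | Andrade: $197

Sum of profit-interest units: 2 + 17 + 18 + 9 + 1 = 47.
Pro-rata amounts: Okafor 394.89; Halvorsen 3,356.60; Sato 3,554.04; Marchetti 1,777.02; Andrade 197.45.
After rounding ($1): Okafor $395; Halvorsen $3,357; Sato $3,554; Marchetti $1,777; Andrade $197. Sum = $9,280.
No rounding difference to absorb.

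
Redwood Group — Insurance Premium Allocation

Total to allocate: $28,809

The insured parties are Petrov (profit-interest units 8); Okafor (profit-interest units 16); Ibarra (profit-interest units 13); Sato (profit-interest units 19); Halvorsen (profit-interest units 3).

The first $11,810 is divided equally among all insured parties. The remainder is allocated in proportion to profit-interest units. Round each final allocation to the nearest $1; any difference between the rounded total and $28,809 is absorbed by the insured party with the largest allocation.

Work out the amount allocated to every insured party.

Petrov: $4,667; Okafor: $6,972; Ibarra: $6,108; Sato: $7,836; Halvorsen: $3,226

Equal tier: $11,810 ÷ 5 = $2,362 apiece.
Remainder $16,999 by profit-interest units (total 59): Petrov 2,304.95 → $2,305; Okafor 4,609.90 → $4,610; Ibarra 3,745.54 → $3,746; Sato 5,474.25 → $5,474; Halvorsen 864.36 → $864.
Totals: Petrov $2,362 + $2,305 = $4,667; Okafor $2,362 + $4,610 = $6,972; Ibarra $2,362 + $3,746 = $6,108; Sato $2,362 + $5,474 = $7,836; Halvorsen $2,362 + $864 = $3,226.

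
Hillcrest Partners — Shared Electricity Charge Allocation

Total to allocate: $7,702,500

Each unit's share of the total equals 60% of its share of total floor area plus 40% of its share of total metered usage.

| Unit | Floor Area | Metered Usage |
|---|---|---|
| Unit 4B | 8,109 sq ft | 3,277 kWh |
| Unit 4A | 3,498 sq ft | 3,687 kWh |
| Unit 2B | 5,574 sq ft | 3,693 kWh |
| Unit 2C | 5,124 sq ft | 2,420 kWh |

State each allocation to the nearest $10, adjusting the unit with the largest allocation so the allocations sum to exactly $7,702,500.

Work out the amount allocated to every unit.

Unit 4B: $2,452,230 · Unit 4A: $1,593,440 · Unit 2B: $2,025,000 · Unit 2C: $1,631,830

Floor area total 22,305; metered usage total 13,077.
Blended shares (60% floor area + 40% metered usage): Unit 4B 0.3184; Unit 4A 0.2069; Unit 2B 0.2629; Unit 2C 0.2119.
Unrounded shares: Unit 4B 2,452,225.83; Unit 4A 1,593,444.32; Unit 2B 2,024,996.22; Unit 2C 1,631,833.63.
Rounded to nearest $10: Unit 4B $2,452,230; Unit 4A $1,593,440; Unit 2B $2,025,000; Unit 2C $1,631,830. Sum = $7,702,500.
Sum already equals the total — no adjustment.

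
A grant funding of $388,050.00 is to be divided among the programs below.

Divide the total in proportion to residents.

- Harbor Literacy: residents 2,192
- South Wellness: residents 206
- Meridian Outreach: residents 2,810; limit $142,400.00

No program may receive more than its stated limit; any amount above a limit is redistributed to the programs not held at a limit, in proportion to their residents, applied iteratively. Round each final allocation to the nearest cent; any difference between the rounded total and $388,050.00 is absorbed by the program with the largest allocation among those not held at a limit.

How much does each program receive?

Harbor Literacy: $224,547.46 | South Wellness: $21,102.54 | Meridian Outreach: $142,400.00

Sum of residents: 5,208.
Proportional shares (ignoring caps): Harbor Literacy 163,326.7281; South Wellness 15,349.1359; Meridian Outreach 209,374.1359.
Cap binds for Meridian Outreach ($142,400.00); remaining pool $245,650.00 reallocated over remaining residents 2,398.
Shares after redistribution: Harbor Literacy 224,547.4562 → $224,547.46; South Wellness 21,102.5438 → $21,102.54.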